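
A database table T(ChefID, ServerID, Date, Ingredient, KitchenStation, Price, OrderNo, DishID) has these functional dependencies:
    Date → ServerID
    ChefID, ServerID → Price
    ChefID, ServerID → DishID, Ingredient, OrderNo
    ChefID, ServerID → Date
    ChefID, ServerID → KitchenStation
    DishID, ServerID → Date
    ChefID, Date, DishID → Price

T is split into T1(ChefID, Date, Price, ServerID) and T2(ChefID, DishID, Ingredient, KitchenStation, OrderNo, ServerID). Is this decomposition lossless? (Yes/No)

Common attributes: {ChefID, ServerID}; their closure is {ChefID, Date, DishID, Ingredient, KitchenStation, OrderNo, Price, ServerID}.
Since T1 ⊆ {ChefID, Date, DishID, Ingredient, KitchenStation, OrderNo, Price, ServerID}, the intersection is a superkey of T1; the decomposition is lossless.

Yes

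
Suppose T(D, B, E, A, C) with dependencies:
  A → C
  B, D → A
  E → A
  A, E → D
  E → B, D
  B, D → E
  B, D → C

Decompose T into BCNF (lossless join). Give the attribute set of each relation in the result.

{A, B, D, E}; {A, C}

Candidate keys of the original relation: {B, D}, {E}.
Within {A, B, C, D, E}: {A}⁺ ∩ {A, B, C, D, E} = {A, C}, not the whole set, so A → C violates BCNF; decompose into {A, C} and {A, B, D, E}.
{A, C} has no BCNF violation.
{A, B, D, E} has no BCNF violation.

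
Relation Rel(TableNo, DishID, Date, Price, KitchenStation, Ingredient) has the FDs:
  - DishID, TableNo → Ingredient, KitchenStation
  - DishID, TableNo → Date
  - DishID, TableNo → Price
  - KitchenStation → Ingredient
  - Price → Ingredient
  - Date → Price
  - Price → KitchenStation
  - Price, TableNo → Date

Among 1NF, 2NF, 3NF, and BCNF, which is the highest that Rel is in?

2NF

Candidate key: {DishID, TableNo}. Prime attributes: {DishID, TableNo}.
For KitchenStation → Ingredient we have {KitchenStation}⁺ = {Ingredient, KitchenStation}; {KitchenStation} is not a superkey, so BCNF fails.
KitchenStation → Ingredient determines the non-prime attribute {Ingredient} from a non-superkey — 3NF is violated.
Checking every proper subset of each key, none determines a non-prime attribute — 2NF is satisfied.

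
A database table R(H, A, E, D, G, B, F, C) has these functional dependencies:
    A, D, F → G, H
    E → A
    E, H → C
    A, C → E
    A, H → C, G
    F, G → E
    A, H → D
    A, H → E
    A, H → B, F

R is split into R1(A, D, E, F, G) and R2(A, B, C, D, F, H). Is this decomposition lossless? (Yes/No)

Yes

R1 ∩ R2 = {A, D, F}; its closure under F is {A, B, C, D, E, F, G, H}.
Since R1 ⊆ {A, B, C, D, E, F, G, H}, the intersection is a superkey of R1; the decomposition is lossless.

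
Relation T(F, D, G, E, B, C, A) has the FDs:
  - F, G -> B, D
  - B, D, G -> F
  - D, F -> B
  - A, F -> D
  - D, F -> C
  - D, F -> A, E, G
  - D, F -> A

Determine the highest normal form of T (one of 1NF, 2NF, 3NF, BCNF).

BCNF

Candidate keys: {A, F}, {B, D, G}, {D, F}, {F, G}. Prime attributes: {A, B, D, F, G}.
Every FD has a superkey on the left, so the relation is in BCNF.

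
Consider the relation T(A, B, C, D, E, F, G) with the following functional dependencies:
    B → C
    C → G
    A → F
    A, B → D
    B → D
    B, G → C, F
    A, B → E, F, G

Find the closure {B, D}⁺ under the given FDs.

{B, C, D, F, G}

Start with {B, D}.
B → C applies; add {C} → now {B, C, D}.
C → G applies; add {G} → now {B, C, D, G}.
B, G → C, F applies; add {F} → now {B, C, D, F, G}.
No further FD applies.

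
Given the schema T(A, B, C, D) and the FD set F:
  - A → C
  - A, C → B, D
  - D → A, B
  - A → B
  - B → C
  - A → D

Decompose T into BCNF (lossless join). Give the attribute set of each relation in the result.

{A, B, D}; {B, C}

Candidate keys of the original relation: {A}, {D}.
In {A, B, C, D}, {B} is not a superkey ({B}⁺ restricted to this set is {B, C}), so split on B → C into {B, C} and {A, B, D}.
{B, C} is in BCNF.
{A, B, D} is in BCNF.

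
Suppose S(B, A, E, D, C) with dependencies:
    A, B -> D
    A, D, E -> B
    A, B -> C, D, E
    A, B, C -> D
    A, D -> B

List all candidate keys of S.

Attributes never on any right-hand side: {A} — every candidate key must contain it.
{A, B}⁺ = {A, B, C, D, E} — all of the relation — so {A, B} is a candidate key.
{A, D}⁺ = {A, B, C, D, E} — all of the relation — so {A, D} is a candidate key.
Any other superkey properly contains one of these, so there are no further candidate keys.

{A, B}, {A, D}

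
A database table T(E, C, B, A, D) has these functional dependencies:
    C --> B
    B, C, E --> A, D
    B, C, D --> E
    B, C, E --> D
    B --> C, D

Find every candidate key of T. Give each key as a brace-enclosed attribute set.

Closure of {B} is {A, B, C, D, E}, the whole schema; {B} is a candidate key.
Closure of {C} is {A, B, C, D, E}, the whole schema; {C} is a candidate key.
Any other superkey properly contains one of these, so there are no further candidate keys.

{B}, {C}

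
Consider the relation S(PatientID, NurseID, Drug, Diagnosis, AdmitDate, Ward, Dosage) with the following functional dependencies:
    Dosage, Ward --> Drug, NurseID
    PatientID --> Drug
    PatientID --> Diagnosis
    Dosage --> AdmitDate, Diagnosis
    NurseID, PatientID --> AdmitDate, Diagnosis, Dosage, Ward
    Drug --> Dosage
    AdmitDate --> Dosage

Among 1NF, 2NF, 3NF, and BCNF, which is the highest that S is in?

Candidate keys: {NurseID, PatientID}, {PatientID, Ward}. Prime attributes: {NurseID, PatientID, Ward}.
For Dosage, Ward --> Drug, NurseID we have {Dosage, Ward}⁺ = {AdmitDate, Diagnosis, Dosage, Drug, NurseID, Ward}; {Dosage, Ward} is not a superkey, so BCNF fails.
Dosage, Ward --> Drug, NurseID determines the non-prime attribute {Drug} from a non-superkey — 3NF is violated.
Since {PatientID} ⊂ {NurseID, PatientID} and {PatientID}⁺ ⊇ {AdmitDate, Diagnosis, Dosage, Drug} with {AdmitDate, Diagnosis, Dosage, Drug} non-prime, there is a partial dependency; 2NF fails.

1NF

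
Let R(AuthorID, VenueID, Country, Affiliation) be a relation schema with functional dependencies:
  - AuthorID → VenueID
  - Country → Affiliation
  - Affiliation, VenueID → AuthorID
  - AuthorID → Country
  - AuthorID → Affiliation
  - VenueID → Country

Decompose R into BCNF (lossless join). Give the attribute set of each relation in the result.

Candidate keys of the original relation: {AuthorID}, {VenueID}.
In {Affiliation, AuthorID, Country, VenueID}, {Country} is not a superkey ({Country}⁺ restricted to this set is {Affiliation, Country}), so split on Country → Affiliation into {Affiliation, Country} and {AuthorID, Country, VenueID}.
{Affiliation, Country} is in BCNF.
{AuthorID, Country, VenueID} is in BCNF.

{Affiliation, Country}; {AuthorID, Country, VenueID}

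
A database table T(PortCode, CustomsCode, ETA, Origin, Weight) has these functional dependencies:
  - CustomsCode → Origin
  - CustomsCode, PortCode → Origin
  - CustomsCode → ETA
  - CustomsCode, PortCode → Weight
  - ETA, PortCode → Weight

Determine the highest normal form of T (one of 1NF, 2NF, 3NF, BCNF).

Candidate key: {CustomsCode, PortCode}. Prime attributes: {CustomsCode, PortCode}.
CustomsCode → Origin breaks BCNF: {CustomsCode}⁺ = {CustomsCode, ETA, Origin}, so {CustomsCode} is not a superkey.
CustomsCode → Origin has non-prime {Origin} on the right and a non-superkey on the left, so 3NF fails.
The proper key subset {CustomsCode} of {CustomsCode, PortCode} determines non-prime {ETA, Origin}, so the relation is not even in 2NF.

1NF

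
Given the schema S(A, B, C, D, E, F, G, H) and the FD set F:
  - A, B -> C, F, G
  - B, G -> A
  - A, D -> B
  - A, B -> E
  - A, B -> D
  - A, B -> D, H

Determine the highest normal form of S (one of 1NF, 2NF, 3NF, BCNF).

BCNF

Candidate keys: {A, B}, {A, D}, {B, G}. Prime attributes: {A, B, D, G}.
The left-hand side of every FD is a superkey, so BCNF is satisfied.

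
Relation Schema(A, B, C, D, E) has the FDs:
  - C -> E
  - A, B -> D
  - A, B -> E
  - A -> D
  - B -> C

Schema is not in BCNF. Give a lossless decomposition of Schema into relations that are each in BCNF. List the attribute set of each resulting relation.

Candidate key of the original relation: {A, B}.
{A, B, C, D, E}: {C} determines {C, E} here but is not a superkey — split on C -> E, giving {C, E} and {A, B, C, D}.
{C, E}: every determinant is a superkey — BCNF.
{A, B, C, D}: {A} determines {A, D} here but is not a superkey — split on A -> D, giving {A, D} and {A, B, C}.
{A, D}: every determinant is a superkey — BCNF.
{A, B, C}: {B} determines {B, C} here but is not a superkey — split on B -> C, giving {B, C} and {A, B}.
{B, C}: every determinant is a superkey — BCNF.
{A, B}: every determinant is a superkey — BCNF.

{A, B}; {A, D}; {B, C}; {C, E}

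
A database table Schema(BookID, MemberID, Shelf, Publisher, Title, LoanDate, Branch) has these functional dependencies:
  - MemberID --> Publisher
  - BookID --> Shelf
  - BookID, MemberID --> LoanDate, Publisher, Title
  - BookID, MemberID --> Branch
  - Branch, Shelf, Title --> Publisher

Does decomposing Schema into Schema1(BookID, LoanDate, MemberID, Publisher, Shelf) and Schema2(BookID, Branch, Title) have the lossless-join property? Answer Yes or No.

No

Schema1 ∩ Schema2 = {BookID}; its closure under F is {BookID, Shelf}.
Schema1 ⊄ {BookID, Shelf} and Schema2 ⊄ {BookID, Shelf}, so the split is lossy.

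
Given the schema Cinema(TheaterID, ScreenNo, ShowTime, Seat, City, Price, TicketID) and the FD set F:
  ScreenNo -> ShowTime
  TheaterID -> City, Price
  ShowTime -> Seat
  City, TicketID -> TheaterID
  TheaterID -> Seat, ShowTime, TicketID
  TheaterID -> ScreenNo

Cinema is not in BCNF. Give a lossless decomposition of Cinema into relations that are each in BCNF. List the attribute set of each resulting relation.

Candidate keys of the original relation: {City, TicketID}, {TheaterID}.
In {City, Price, ScreenNo, Seat, ShowTime, TheaterID, TicketID}, {ScreenNo} is not a superkey ({ScreenNo}⁺ restricted to this set is {ScreenNo, Seat, ShowTime}), so split on ScreenNo -> Seat, ShowTime into {ScreenNo, Seat, ShowTime} and {City, Price, ScreenNo, TheaterID, TicketID}.
In {ScreenNo, Seat, ShowTime}, {ShowTime} is not a superkey ({ShowTime}⁺ restricted to this set is {Seat, ShowTime}), so split on ShowTime -> Seat into {Seat, ShowTime} and {ScreenNo, ShowTime}.
{Seat, ShowTime} is in BCNF.
{ScreenNo, ShowTime} is in BCNF.
{City, Price, ScreenNo, TheaterID, TicketID} is in BCNF.

{City, Price, ScreenNo, TheaterID, TicketID}; {ScreenNo, ShowTime}; {Seat, ShowTime}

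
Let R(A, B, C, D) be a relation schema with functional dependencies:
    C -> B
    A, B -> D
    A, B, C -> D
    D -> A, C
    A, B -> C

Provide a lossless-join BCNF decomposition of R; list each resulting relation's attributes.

Candidate keys of the original relation: {A, B}, {A, C}, {D}.
{A, B, C, D}: {C} determines {B, C} here but is not a superkey — split on C -> B, giving {B, C} and {A, C, D}.
{B, C} is in BCNF.
{A, C, D} is in BCNF.

{A, C, D}; {B, C}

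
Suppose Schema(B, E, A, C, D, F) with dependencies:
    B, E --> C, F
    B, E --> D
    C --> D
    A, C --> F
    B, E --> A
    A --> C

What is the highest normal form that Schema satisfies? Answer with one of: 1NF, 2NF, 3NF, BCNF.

Candidate key: {B, E}. Prime attributes: {B, E}.
C --> D: {C}⁺ = {C, D}, which is not all of the attributes, so the left side is not a superkey — BCNF is violated.
Because {D} is non-prime and the left side of C --> D is not a superkey, the relation is not in 3NF.
Checking every proper subset of each key, none determines a non-prime attribute — 2NF is satisfied.

2NF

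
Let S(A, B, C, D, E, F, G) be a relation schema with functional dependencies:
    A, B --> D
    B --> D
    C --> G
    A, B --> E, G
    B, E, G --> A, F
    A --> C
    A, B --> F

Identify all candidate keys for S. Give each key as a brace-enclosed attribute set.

{A, B}, {B, C, E}, {B, E, G}

Attributes never on any right-hand side: {B} — every candidate key must contain it.
{A, B} is a candidate key since {A, B}⁺ = {A, B, C, D, E, F, G} covers every attribute.
{B, C, E} is a candidate key since {B, C, E}⁺ = {A, B, C, D, E, F, G} covers every attribute.
{B, E, G} is a candidate key since {B, E, G}⁺ = {A, B, C, D, E, F, G} covers every attribute.
No proper subset of any of these is a key, and no other minimal superkey exists.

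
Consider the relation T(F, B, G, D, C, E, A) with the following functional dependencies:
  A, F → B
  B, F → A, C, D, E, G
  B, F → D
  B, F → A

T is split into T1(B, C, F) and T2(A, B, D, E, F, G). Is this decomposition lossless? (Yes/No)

T1 ∩ T2 = {B, F}; its closure under F is {A, B, C, D, E, F, G}.
T1 is contained in that closure, so T1 ∩ T2 → T1 holds and the join is lossless.

Yes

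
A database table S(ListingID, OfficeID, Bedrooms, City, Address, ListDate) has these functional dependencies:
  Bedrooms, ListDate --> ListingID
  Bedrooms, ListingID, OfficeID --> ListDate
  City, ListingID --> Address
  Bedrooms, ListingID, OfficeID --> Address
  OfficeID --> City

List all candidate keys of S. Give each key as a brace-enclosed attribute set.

No FD produces {Bedrooms, OfficeID}, so they must be in every candidate key.
Closure of {Bedrooms, ListDate, OfficeID} is {Address, Bedrooms, City, ListDate, ListingID, OfficeID}, the whole schema; {Bedrooms, ListDate, OfficeID} is a candidate key.
Closure of {Bedrooms, ListingID, OfficeID} is {Address, Bedrooms, City, ListDate, ListingID, OfficeID}, the whole schema; {Bedrooms, ListingID, OfficeID} is a candidate key.
These are minimal and exhaustive — every other superkey contains one of them.

{Bedrooms, ListDate, OfficeID}, {Bedrooms, ListingID, OfficeID}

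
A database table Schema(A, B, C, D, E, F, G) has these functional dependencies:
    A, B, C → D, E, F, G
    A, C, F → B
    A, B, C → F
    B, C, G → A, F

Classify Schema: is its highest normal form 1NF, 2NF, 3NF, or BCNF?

BCNF

Candidate keys: {A, B, C}, {A, C, F}, {B, C, G}. Prime attributes: {A, B, C, F, G}.
The left-hand side of every FD is a superkey, so BCNF is satisfied.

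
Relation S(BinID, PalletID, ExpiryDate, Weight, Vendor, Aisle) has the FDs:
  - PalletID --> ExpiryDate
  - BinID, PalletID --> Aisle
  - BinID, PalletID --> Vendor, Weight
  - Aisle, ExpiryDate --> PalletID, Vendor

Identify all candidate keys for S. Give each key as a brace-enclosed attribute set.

{BinID} never appears on the right of any FD, so every key must include it.
{BinID, PalletID}⁺ = {Aisle, BinID, ExpiryDate, PalletID, Vendor, Weight}, which is every attribute, so {BinID, PalletID} is a candidate key.
{Aisle, BinID, ExpiryDate}⁺ = {Aisle, BinID, ExpiryDate, PalletID, Vendor, Weight}, which is every attribute, so {Aisle, BinID, ExpiryDate} is a candidate key.
These are minimal and exhaustive — every other superkey contains one of them.

{Aisle, BinID, ExpiryDate}, {BinID, PalletID}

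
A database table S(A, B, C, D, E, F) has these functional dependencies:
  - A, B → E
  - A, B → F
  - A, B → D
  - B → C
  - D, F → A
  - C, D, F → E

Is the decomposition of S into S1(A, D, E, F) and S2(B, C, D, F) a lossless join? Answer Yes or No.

No

The shared attributes are {D, F} and {D, F}⁺ = {A, D, F}.
S1 ⊄ {A, D, F} and S2 ⊄ {A, D, F}, so the split is lossy.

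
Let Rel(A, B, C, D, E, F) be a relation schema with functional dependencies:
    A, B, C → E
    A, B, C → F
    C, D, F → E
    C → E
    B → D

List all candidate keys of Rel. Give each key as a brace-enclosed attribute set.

{A, B, C}

Attributes never on any right-hand side: {A, B, C} — every candidate key must contain all of them.
{A, B, C}⁺ = {A, B, C, D, E, F}, which is every attribute, so {A, B, C} is a candidate key.
Every other attribute set either contains this one or has a smaller closure.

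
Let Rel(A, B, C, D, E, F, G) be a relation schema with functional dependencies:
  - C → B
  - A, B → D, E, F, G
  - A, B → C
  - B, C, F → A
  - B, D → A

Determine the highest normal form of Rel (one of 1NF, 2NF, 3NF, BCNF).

Candidate keys: {A, B}, {A, C}, {B, D}, {C, D}, {C, F}. Prime attributes: {A, B, C, D, F}.
C → B: {C}⁺ = {B, C}, which is not all of the attributes, so the left side is not a superkey — BCNF is violated.
Its right-hand attributes {B} are all prime, as are those of every other non-superkey FD — the relation is in 3NF.

3NF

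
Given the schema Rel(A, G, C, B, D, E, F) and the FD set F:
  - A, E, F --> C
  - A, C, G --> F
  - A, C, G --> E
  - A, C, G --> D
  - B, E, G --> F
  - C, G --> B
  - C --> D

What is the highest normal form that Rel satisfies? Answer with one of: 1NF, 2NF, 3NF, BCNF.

Candidate keys: {A, B, E, G}, {A, C, G}, {A, E, F, G}. Prime attributes: {A, B, C, E, F, G}.
For A, E, F --> C we have {A, E, F}⁺ = {A, C, D, E, F}; {A, E, F} is not a superkey, so BCNF fails.
C --> D has non-prime {D} on the right and a non-superkey on the left, so 3NF fails.
{C} is a proper subset of the key {A, C, G}, and {C}⁺ contains the non-prime attribute {D} — a partial dependency, so 2NF is violated.

1NF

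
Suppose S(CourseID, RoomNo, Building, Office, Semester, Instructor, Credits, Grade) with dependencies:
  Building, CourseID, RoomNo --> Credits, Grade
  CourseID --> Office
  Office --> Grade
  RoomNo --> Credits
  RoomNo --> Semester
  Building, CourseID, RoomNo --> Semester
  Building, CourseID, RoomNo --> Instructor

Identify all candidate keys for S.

Attributes never on any right-hand side: {Building, CourseID, RoomNo} — every candidate key must contain all of them.
{Building, CourseID, RoomNo}⁺ = {Building, CourseID, Credits, Grade, Instructor, Office, RoomNo, Semester} — all of the relation — so {Building, CourseID, RoomNo} is a candidate key.
Every other attribute set either contains this one or has a smaller closure.

{Building, CourseID, RoomNo}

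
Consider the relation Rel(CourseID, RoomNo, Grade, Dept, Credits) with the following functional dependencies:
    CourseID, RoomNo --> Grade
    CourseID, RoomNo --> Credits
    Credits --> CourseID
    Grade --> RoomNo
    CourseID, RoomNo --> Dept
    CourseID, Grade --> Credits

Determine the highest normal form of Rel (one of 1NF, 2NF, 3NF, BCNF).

3NF

Candidate keys: {CourseID, Grade}, {CourseID, RoomNo}, {Credits, Grade}, {Credits, RoomNo}. Prime attributes: {CourseID, Credits, Grade, RoomNo}.
For Credits --> CourseID we have {Credits}⁺ = {CourseID, Credits}; {Credits} is not a superkey, so BCNF fails.
But every attribute on its right side ({CourseID}) is prime, and the same holds for every other non-superkey FD, so 3NF still holds.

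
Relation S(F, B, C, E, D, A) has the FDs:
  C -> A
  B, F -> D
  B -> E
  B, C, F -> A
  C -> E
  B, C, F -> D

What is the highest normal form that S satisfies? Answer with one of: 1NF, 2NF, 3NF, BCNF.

Candidate key: {B, C, F}. Prime attributes: {B, C, F}.
C -> A breaks BCNF: {C}⁺ = {A, C, E}, so {C} is not a superkey.
C -> A has non-prime {A} on the right and a non-superkey on the left, so 3NF fails.
Since {B} ⊂ {B, C, F} and {B}⁺ ⊇ {E} with {E} non-prime, there is a partial dependency; 2NF fails.

1NF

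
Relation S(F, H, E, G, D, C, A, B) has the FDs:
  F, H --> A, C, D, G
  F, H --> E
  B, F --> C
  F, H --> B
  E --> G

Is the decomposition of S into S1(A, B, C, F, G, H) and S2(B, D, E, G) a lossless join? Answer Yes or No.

The shared attributes are {B, G} and {B, G}⁺ = {B, G}.
Neither S1 nor S2 is contained in that closure, so the decomposition is lossy.

No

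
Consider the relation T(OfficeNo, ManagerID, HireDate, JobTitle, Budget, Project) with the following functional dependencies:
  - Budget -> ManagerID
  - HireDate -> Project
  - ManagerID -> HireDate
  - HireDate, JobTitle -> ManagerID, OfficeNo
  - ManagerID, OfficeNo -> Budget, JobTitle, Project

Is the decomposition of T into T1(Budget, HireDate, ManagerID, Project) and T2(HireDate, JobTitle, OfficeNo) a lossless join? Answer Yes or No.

No

T1 ∩ T2 = {HireDate}; its closure under F is {HireDate, Project}.
The closure covers neither T1 nor T2 entirely; the join is not lossless.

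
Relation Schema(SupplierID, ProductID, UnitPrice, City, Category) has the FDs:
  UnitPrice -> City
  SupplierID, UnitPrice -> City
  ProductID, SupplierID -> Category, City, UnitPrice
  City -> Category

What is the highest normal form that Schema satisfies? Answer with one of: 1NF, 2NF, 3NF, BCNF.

Candidate key: {ProductID, SupplierID}. Prime attributes: {ProductID, SupplierID}.
For UnitPrice -> City we have {UnitPrice}⁺ = {Category, City, UnitPrice}; {UnitPrice} is not a superkey, so BCNF fails.
UnitPrice -> City determines the non-prime attribute {City} from a non-superkey — 3NF is violated.
No proper subset of a key has a non-prime attribute in its closure, so there is no partial dependency; 2NF holds.

2NF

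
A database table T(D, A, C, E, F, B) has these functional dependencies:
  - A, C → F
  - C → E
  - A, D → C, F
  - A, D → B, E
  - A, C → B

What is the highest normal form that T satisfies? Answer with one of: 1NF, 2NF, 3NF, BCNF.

Candidate key: {A, D}. Prime attributes: {A, D}.
For A, C → F we have {A, C}⁺ = {A, B, C, E, F}; {A, C} is not a superkey, so BCNF fails.
Because {F} is non-prime and the left side of A, C → F is not a superkey, the relation is not in 3NF.
No proper subset of a key has a non-prime attribute in its closure, so there is no partial dependency; 2NF holds.

2NF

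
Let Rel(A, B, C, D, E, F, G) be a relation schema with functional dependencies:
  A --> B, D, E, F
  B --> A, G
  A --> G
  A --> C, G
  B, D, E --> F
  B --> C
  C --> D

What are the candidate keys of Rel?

{A} is a candidate key since {A}⁺ = {A, B, C, D, E, F, G} covers every attribute.
{B} is a candidate key since {B}⁺ = {A, B, C, D, E, F, G} covers every attribute.
Any other superkey properly contains one of these, so there are no further candidate keys.

{A}, {B}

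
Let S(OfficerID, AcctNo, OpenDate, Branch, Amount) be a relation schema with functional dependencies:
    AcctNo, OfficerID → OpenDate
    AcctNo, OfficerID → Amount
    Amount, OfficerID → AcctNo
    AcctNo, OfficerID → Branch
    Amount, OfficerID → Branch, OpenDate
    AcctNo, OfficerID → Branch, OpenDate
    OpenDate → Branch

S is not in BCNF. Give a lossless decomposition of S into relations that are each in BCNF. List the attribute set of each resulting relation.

Candidate keys of the original relation: {AcctNo, OfficerID}, {Amount, OfficerID}.
In {AcctNo, Amount, Branch, OfficerID, OpenDate}, {OpenDate} is not a superkey ({OpenDate}⁺ restricted to this set is {Branch, OpenDate}), so split on OpenDate → Branch into {Branch, OpenDate} and {AcctNo, Amount, OfficerID, OpenDate}.
{Branch, OpenDate}: every determinant is a superkey — BCNF.
{AcctNo, Amount, OfficerID, OpenDate}: every determinant is a superkey — BCNF.

{AcctNo, Amount, OfficerID, OpenDate}; {Branch, OpenDate}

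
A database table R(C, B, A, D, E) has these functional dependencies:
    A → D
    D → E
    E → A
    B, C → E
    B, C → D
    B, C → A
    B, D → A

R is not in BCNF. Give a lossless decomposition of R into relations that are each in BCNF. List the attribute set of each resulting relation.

Candidate key of the original relation: {B, C}.
{A, B, C, D, E}: {A} determines {A, D, E} here but is not a superkey — split on A → D, E, giving {A, D, E} and {A, B, C}.
{A, D, E}: every determinant is a superkey — BCNF.
{A, B, C}: every determinant is a superkey — BCNF.

{A, B, C}; {A, D, E}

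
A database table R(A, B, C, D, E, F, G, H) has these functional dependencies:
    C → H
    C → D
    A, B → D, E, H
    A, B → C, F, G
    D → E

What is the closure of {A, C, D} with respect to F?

Start with {A, C, D}.
C → H applies; add {H} → now {A, C, D, H}.
D → E applies; add {E} → now {A, C, D, E, H}.
No further FD applies.

{A, C, D, E, H}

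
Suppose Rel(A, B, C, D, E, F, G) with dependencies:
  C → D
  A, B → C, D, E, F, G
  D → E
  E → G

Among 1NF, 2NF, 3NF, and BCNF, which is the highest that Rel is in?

2NF

Candidate key: {A, B}. Prime attributes: {A, B}.
C → D: {C}⁺ = {C, D, E, G}, which is not all of the attributes, so the left side is not a superkey — BCNF is violated.
C → D determines the non-prime attribute {D} from a non-superkey — 3NF is violated.
Checking every proper subset of each key, none determines a non-prime attribute — 2NF is satisfied.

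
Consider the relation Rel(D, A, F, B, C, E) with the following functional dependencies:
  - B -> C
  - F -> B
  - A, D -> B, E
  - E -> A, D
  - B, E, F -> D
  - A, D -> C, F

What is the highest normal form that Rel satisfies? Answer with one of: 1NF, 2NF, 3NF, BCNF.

2NF

Candidate keys: {A, D}, {E}. Prime attributes: {A, D, E}.
B -> C breaks BCNF: {B}⁺ = {B, C}, so {B} is not a superkey.
Because {C} is non-prime and the left side of B -> C is not a superkey, the relation is not in 3NF.
Checking every proper subset of each key, none determines a non-prime attribute — 2NF is satisfied.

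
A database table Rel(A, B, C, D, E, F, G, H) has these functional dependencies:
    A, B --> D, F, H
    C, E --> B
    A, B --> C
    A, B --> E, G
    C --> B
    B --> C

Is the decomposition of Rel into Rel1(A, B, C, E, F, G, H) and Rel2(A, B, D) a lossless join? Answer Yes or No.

Yes

Rel1 ∩ Rel2 = {A, B}; its closure under F is {A, B, C, D, E, F, G, H}.
Since Rel1 ⊆ {A, B, C, D, E, F, G, H}, the intersection is a superkey of Rel1; the decomposition is lossless.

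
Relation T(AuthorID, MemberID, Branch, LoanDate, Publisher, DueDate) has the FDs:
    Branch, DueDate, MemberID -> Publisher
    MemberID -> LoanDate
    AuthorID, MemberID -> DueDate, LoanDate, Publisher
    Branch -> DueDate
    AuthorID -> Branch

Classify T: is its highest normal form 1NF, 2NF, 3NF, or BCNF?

1NF

Candidate key: {AuthorID, MemberID}. Prime attributes: {AuthorID, MemberID}.
Branch, DueDate, MemberID -> Publisher breaks BCNF: {Branch, DueDate, MemberID}⁺ = {Branch, DueDate, LoanDate, MemberID, Publisher}, so {Branch, DueDate, MemberID} is not a superkey.
Branch, DueDate, MemberID -> Publisher determines the non-prime attribute {Publisher} from a non-superkey — 3NF is violated.
The proper key subset {AuthorID} of {AuthorID, MemberID} determines non-prime {Branch, DueDate}, so the relation is not even in 2NF.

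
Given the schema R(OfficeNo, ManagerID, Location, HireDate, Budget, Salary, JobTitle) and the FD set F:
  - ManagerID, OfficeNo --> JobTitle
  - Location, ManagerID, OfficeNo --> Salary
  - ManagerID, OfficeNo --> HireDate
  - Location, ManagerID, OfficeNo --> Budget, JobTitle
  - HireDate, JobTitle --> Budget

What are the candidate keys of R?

{Location, ManagerID, OfficeNo}

Attributes never on any right-hand side: {Location, ManagerID, OfficeNo} — every candidate key must contain all of them.
Closure of {Location, ManagerID, OfficeNo} is {Budget, HireDate, JobTitle, Location, ManagerID, OfficeNo, Salary}, the whole schema; {Location, ManagerID, OfficeNo} is a candidate key.
No other minimal set has full closure, so this is the only candidate key.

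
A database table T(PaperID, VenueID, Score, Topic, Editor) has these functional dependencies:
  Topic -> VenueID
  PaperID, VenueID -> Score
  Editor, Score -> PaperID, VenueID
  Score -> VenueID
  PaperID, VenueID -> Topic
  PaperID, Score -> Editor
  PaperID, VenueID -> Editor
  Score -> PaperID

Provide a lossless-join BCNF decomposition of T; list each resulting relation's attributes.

{Editor, PaperID, Score, Topic}; {Topic, VenueID}

Candidate keys of the original relation: {PaperID, Topic}, {PaperID, VenueID}, {Score}.
{Editor, PaperID, Score, Topic, VenueID}: {Topic} determines {Topic, VenueID} here but is not a superkey — split on Topic -> VenueID, giving {Topic, VenueID} and {Editor, PaperID, Score, Topic}.
{Topic, VenueID}: every determinant is a superkey — BCNF.
{Editor, PaperID, Score, Topic}: every determinant is a superkey — BCNF.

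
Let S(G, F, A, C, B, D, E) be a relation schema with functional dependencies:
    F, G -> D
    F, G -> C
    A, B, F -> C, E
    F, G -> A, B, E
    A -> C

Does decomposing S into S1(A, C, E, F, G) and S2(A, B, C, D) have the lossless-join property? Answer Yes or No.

No

The shared attributes are {A, C} and {A, C}⁺ = {A, C}.
Neither S1 nor S2 is contained in that closure, so the decomposition is lossy.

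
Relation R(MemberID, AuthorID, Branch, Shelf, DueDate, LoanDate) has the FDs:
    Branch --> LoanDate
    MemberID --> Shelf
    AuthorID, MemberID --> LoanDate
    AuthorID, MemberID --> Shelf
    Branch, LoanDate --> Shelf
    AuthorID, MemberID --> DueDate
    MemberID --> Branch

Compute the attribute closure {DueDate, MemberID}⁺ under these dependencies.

Start with {DueDate, MemberID}.
MemberID --> Shelf applies; add {Shelf} → now {DueDate, MemberID, Shelf}.
MemberID --> Branch applies; add {Branch} → now {Branch, DueDate, MemberID, Shelf}.
Branch --> LoanDate applies; add {LoanDate} → now {Branch, DueDate, LoanDate, MemberID, Shelf}.
No further FD applies.

{Branch, DueDate, LoanDate, MemberID, Shelf}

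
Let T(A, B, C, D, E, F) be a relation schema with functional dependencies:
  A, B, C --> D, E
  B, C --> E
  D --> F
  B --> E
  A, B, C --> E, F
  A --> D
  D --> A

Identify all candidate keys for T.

{A, B, C}, {B, C, D}

Attributes never on any right-hand side: {B, C} — every candidate key must contain all of them.
{A, B, C}⁺ = {A, B, C, D, E, F} — all of the relation — so {A, B, C} is a candidate key.
{B, C, D}⁺ = {A, B, C, D, E, F} — all of the relation — so {B, C, D} is a candidate key.
These are minimal and exhaustive — every other superkey contains one of them.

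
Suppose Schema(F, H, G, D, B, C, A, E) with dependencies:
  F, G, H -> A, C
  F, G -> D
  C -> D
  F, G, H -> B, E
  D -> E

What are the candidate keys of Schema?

{F, G, H}

Attributes never on any right-hand side: {F, G, H} — every candidate key must contain all of them.
{F, G, H}⁺ = {A, B, C, D, E, F, G, H} — all of the relation — so {F, G, H} is a candidate key.
No other minimal set has full closure, so this is the only candidate key.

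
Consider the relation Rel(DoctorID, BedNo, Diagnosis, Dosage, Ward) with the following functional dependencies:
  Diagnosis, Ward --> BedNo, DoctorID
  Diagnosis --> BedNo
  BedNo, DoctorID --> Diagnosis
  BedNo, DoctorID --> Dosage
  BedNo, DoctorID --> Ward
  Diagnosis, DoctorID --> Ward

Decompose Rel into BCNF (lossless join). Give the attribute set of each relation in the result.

Candidate keys of the original relation: {BedNo, DoctorID}, {Diagnosis, DoctorID}, {Diagnosis, Ward}.
In {BedNo, Diagnosis, DoctorID, Dosage, Ward}, {Diagnosis} is not a superkey ({Diagnosis}⁺ restricted to this set is {BedNo, Diagnosis}), so split on Diagnosis --> BedNo into {BedNo, Diagnosis} and {Diagnosis, DoctorID, Dosage, Ward}.
{BedNo, Diagnosis} has no BCNF violation.
{Diagnosis, DoctorID, Dosage, Ward} has no BCNF violation.

{BedNo, Diagnosis}; {Diagnosis, DoctorID, Dosage, Ward}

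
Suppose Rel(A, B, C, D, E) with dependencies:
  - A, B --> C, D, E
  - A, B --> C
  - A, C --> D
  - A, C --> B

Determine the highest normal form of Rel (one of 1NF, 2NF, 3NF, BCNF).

BCNF

Candidate keys: {A, B}, {A, C}. Prime attributes: {A, B, C}.
Every FD has a superkey on the left, so the relation is in BCNF.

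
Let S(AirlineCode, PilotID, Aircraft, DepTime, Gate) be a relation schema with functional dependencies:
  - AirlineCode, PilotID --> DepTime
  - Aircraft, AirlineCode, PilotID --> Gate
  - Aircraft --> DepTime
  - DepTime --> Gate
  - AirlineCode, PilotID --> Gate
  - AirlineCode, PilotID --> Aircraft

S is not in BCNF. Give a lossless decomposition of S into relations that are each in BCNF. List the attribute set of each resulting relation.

{Aircraft, AirlineCode, PilotID}; {Aircraft, DepTime}; {DepTime, Gate}

Candidate key of the original relation: {AirlineCode, PilotID}.
In {Aircraft, AirlineCode, DepTime, Gate, PilotID}, {Aircraft} is not a superkey ({Aircraft}⁺ restricted to this set is {Aircraft, DepTime, Gate}), so split on Aircraft --> DepTime, Gate into {Aircraft, DepTime, Gate} and {Aircraft, AirlineCode, PilotID}.
In {Aircraft, DepTime, Gate}, {DepTime} is not a superkey ({DepTime}⁺ restricted to this set is {DepTime, Gate}), so split on DepTime --> Gate into {DepTime, Gate} and {Aircraft, DepTime}.
{DepTime, Gate}: every determinant is a superkey — BCNF.
{Aircraft, DepTime}: every determinant is a superkey — BCNF.
{Aircraft, AirlineCode, PilotID}: every determinant is a superkey — BCNF.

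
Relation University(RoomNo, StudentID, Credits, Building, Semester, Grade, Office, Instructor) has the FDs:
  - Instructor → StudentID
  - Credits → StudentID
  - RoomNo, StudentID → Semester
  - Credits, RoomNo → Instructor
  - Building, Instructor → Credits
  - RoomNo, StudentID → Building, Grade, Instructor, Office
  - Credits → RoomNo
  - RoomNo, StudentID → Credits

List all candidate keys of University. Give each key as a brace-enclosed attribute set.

{Credits}⁺ = {Building, Credits, Grade, Instructor, Office, RoomNo, Semester, StudentID} — all of the relation — so {Credits} is a candidate key.
{Building, Instructor}⁺ = {Building, Credits, Grade, Instructor, Office, RoomNo, Semester, StudentID} — all of the relation — so {Building, Instructor} is a candidate key.
{Instructor, RoomNo}⁺ = {Building, Credits, Grade, Instructor, Office, RoomNo, Semester, StudentID} — all of the relation — so {Instructor, RoomNo} is a candidate key.
{RoomNo, StudentID}⁺ = {Building, Credits, Grade, Instructor, Office, RoomNo, Semester, StudentID} — all of the relation — so {RoomNo, StudentID} is a candidate key.
No proper subset of any of these is a key, and no other minimal superkey exists.

{Building, Instructor}, {Credits}, {Instructor, RoomNo}, {RoomNo, StudentID}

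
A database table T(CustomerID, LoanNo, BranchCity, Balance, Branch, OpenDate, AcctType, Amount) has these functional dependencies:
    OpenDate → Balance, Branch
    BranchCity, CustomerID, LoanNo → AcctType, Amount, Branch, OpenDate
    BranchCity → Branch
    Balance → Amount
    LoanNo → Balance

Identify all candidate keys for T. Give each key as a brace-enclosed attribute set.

{BranchCity, CustomerID, LoanNo}

{BranchCity, CustomerID, LoanNo} never appear on the right of any FD, so every key must include all of them.
{BranchCity, CustomerID, LoanNo}⁺ = {AcctType, Amount, Balance, Branch, BranchCity, CustomerID, LoanNo, OpenDate} — all of the relation — so {BranchCity, CustomerID, LoanNo} is a candidate key.
No smaller or unrelated set reaches every attribute, so there are no other keys.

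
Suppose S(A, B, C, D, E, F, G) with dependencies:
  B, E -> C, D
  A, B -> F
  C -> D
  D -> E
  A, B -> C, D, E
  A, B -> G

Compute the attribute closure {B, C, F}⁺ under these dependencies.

{B, C, D, E, F}

Start with {B, C, F}.
C -> D applies; add {D} → now {B, C, D, F}.
D -> E applies; add {E} → now {B, C, D, E, F}.
No further FD applies.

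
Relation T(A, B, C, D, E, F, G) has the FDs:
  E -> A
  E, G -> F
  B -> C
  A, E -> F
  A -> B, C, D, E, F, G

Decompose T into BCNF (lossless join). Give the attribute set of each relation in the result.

Candidate keys of the original relation: {A}, {E}.
Within {A, B, C, D, E, F, G}: {B}⁺ ∩ {A, B, C, D, E, F, G} = {B, C}, not the whole set, so B -> C violates BCNF; decompose into {B, C} and {A, B, D, E, F, G}.
{B, C}: every determinant is a superkey — BCNF.
{A, B, D, E, F, G}: every determinant is a superkey — BCNF.

{A, B, D, E, F, G}; {B, C}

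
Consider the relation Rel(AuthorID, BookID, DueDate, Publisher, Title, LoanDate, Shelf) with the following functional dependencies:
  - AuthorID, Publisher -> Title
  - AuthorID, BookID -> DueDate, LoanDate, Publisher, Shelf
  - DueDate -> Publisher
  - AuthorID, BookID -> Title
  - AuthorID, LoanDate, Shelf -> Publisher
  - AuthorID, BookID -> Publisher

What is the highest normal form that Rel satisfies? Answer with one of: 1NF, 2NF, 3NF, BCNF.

Candidate key: {AuthorID, BookID}. Prime attributes: {AuthorID, BookID}.
AuthorID, Publisher -> Title: {AuthorID, Publisher}⁺ = {AuthorID, Publisher, Title}, which is not all of the attributes, so the left side is not a superkey — BCNF is violated.
AuthorID, Publisher -> Title has non-prime {Title} on the right and a non-superkey on the left, so 3NF fails.
No proper subset of a key has a non-prime attribute in its closure, so there is no partial dependency; 2NF holds.

2NF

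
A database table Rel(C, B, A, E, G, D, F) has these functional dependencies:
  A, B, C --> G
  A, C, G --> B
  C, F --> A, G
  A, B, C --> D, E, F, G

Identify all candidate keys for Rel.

{C} never appears on the right of any FD, so every key must include it.
{C, F} is a candidate key since {C, F}⁺ = {A, B, C, D, E, F, G} covers every attribute.
{A, B, C} is a candidate key since {A, B, C}⁺ = {A, B, C, D, E, F, G} covers every attribute.
{A, C, G} is a candidate key since {A, C, G}⁺ = {A, B, C, D, E, F, G} covers every attribute.
Any other superkey properly contains one of these, so there are no further candidate keys.

{A, B, C}, {A, C, G}, {C, F}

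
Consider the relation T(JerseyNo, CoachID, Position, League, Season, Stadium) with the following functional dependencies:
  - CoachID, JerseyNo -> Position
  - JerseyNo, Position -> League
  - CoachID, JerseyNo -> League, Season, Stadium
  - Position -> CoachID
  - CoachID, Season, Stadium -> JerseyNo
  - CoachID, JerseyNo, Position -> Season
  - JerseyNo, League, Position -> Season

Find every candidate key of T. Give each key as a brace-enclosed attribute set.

Closure of {CoachID, JerseyNo} is {CoachID, JerseyNo, League, Position, Season, Stadium}, the whole schema; {CoachID, JerseyNo} is a candidate key.
Closure of {JerseyNo, Position} is {CoachID, JerseyNo, League, Position, Season, Stadium}, the whole schema; {JerseyNo, Position} is a candidate key.
Closure of {CoachID, Season, Stadium} is {CoachID, JerseyNo, League, Position, Season, Stadium}, the whole schema; {CoachID, Season, Stadium} is a candidate key.
Closure of {Position, Season, Stadium} is {CoachID, JerseyNo, League, Position, Season, Stadium}, the whole schema; {Position, Season, Stadium} is a candidate key.
Any other superkey properly contains one of these, so there are no further candidate keys.

{CoachID, JerseyNo}, {CoachID, Season, Stadium}, {JerseyNo, Position}, {Position, Season, Stadium}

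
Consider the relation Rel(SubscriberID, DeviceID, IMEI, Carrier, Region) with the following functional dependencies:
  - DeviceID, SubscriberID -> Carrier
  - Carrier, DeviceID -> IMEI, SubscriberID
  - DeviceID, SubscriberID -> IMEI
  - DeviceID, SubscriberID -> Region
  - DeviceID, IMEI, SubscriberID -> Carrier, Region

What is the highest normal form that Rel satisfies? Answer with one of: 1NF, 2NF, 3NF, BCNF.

BCNF

Candidate keys: {Carrier, DeviceID}, {DeviceID, SubscriberID}. Prime attributes: {Carrier, DeviceID, SubscriberID}.
Each dependency's left side is a superkey — BCNF holds.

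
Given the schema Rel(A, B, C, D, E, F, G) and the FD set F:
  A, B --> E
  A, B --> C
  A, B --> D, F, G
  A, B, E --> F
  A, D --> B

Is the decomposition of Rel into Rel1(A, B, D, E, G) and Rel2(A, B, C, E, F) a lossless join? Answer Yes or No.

Yes

The shared attributes are {A, B, E} and {A, B, E}⁺ = {A, B, C, D, E, F, G}.
Since Rel1 ⊆ {A, B, C, D, E, F, G}, the intersection is a superkey of Rel1; the decomposition is lossless.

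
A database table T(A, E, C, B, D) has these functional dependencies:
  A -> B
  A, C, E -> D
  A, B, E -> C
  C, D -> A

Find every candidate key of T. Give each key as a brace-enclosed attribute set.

Attributes never on any right-hand side: {E} — every candidate key must contain it.
Closure of {A, E} is {A, B, C, D, E}, the whole schema; {A, E} is a candidate key.
Closure of {C, D, E} is {A, B, C, D, E}, the whole schema; {C, D, E} is a candidate key.
These are minimal and exhaustive — every other superkey contains one of them.

{A, E}, {C, D, E}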